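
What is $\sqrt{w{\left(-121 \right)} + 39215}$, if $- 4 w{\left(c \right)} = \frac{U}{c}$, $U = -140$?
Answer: $\frac{18 \sqrt{14645}}{11} \approx 198.03$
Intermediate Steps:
$w{\left(c \right)} = \frac{35}{c}$ ($w{\left(c \right)} = - \frac{\left(-140\right) \frac{1}{c}}{4} = \frac{35}{c}$)
$\sqrt{w{\left(-121 \right)} + 39215} = \sqrt{\frac{35}{-121} + 39215} = \sqrt{35 \left(- \frac{1}{121}\right) + 39215} = \sqrt{- \frac{35}{121} + 39215} = \sqrt{\frac{4744980}{121}} = \frac{18 \sqrt{14645}}{11}$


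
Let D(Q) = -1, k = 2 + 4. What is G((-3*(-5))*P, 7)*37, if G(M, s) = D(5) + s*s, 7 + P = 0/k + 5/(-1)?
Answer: 1776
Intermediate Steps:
k = 6
P = -12 (P = -7 + (0/6 + 5/(-1)) = -7 + (0*(1/6) + 5*(-1)) = -7 + (0 - 5) = -7 - 5 = -12)
G(M, s) = -1 + s**2 (G(M, s) = -1 + s*s = -1 + s**2)
G((-3*(-5))*P, 7)*37 = (-1 + 7**2)*37 = (-1 + 49)*37 = 48*37 = 1776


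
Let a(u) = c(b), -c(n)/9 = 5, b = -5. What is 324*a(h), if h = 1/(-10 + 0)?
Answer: -14580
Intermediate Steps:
h = -⅒ (h = 1/(-10) = -⅒ ≈ -0.10000)
c(n) = -45 (c(n) = -9*5 = -45)
a(u) = -45
324*a(h) = 324*(-45) = -14580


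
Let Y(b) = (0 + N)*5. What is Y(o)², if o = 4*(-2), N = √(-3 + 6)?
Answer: 75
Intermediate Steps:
N = √3 ≈ 1.7320
o = -8
Y(b) = 5*√3 (Y(b) = (0 + √3)*5 = √3*5 = 5*√3)
Y(o)² = (5*√3)² = 75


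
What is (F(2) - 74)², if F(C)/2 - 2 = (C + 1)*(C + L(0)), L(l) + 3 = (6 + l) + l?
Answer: 1600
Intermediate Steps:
L(l) = 3 + 2*l (L(l) = -3 + ((6 + l) + l) = -3 + (6 + 2*l) = 3 + 2*l)
F(C) = 4 + 2*(1 + C)*(3 + C) (F(C) = 4 + 2*((C + 1)*(C + (3 + 2*0))) = 4 + 2*((1 + C)*(C + (3 + 0))) = 4 + 2*((1 + C)*(C + 3)) = 4 + 2*((1 + C)*(3 + C)) = 4 + 2*(1 + C)*(3 + C))
(F(2) - 74)² = ((10 + 2*2² + 8*2) - 74)² = ((10 + 2*4 + 16) - 74)² = ((10 + 8 + 16) - 74)² = (34 - 74)² = (-40)² = 1600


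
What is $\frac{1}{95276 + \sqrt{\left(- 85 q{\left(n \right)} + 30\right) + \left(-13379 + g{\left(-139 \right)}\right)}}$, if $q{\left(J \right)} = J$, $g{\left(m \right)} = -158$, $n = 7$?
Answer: $\frac{47638}{4538765139} - \frac{i \sqrt{14102}}{9077530278} \approx 1.0496 \cdot 10^{-5} - 1.3082 \cdot 10^{-8} i$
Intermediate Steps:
$\frac{1}{95276 + \sqrt{\left(- 85 q{\left(n \right)} + 30\right) + \left(-13379 + g{\left(-139 \right)}\right)}} = \frac{1}{95276 + \sqrt{\left(\left(-85\right) 7 + 30\right) - 13537}} = \frac{1}{95276 + \sqrt{\left(-595 + 30\right) - 13537}} = \frac{1}{95276 + \sqrt{-565 - 13537}} = \frac{1}{95276 + \sqrt{-14102}} = \frac{1}{95276 + i \sqrt{14102}}$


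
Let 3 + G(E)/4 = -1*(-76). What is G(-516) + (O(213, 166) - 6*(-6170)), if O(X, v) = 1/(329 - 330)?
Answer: 37311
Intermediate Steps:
O(X, v) = -1 (O(X, v) = 1/(-1) = -1)
G(E) = 292 (G(E) = -12 + 4*(-1*(-76)) = -12 + 4*76 = -12 + 304 = 292)
G(-516) + (O(213, 166) - 6*(-6170)) = 292 + (-1 - 6*(-6170)) = 292 + (-1 + 37020) = 292 + 37019 = 37311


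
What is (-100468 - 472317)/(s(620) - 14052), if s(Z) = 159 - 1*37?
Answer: 114557/2786 ≈ 41.119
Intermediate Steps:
s(Z) = 122 (s(Z) = 159 - 37 = 122)
(-100468 - 472317)/(s(620) - 14052) = (-100468 - 472317)/(122 - 14052) = -572785/(-13930) = -572785*(-1/13930) = 114557/2786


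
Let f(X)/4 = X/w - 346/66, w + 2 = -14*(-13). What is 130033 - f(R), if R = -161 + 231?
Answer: 12875189/99 ≈ 1.3005e+5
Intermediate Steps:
R = 70
w = 180 (w = -2 - 14*(-13) = -2 + 182 = 180)
f(X) = -692/33 + X/45 (f(X) = 4*(X/180 - 346/66) = 4*(X*(1/180) - 346*1/66) = 4*(X/180 - 173/33) = 4*(-173/33 + X/180) = -692/33 + X/45)
130033 - f(R) = 130033 - (-692/33 + (1/45)*70) = 130033 - (-692/33 + 14/9) = 130033 - 1*(-1922/99) = 130033 + 1922/99 = 12875189/99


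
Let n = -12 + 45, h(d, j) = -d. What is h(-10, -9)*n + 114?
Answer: 444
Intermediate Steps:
n = 33
h(-10, -9)*n + 114 = -1*(-10)*33 + 114 = 10*33 + 114 = 330 + 114 = 444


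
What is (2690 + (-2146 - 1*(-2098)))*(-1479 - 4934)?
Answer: -16943146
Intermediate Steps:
(2690 + (-2146 - 1*(-2098)))*(-1479 - 4934) = (2690 + (-2146 + 2098))*(-6413) = (2690 - 48)*(-6413) = 2642*(-6413) = -16943146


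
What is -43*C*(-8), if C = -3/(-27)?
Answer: 344/9 ≈ 38.222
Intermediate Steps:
C = ⅑ (C = -3*(-1/27) = ⅑ ≈ 0.11111)
-43*C*(-8) = -43*⅑*(-8) = -43/9*(-8) = 344/9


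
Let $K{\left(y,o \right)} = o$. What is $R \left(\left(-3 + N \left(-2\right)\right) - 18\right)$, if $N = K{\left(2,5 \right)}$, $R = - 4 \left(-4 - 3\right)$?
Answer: $-868$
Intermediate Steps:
$R = 28$ ($R = \left(-4\right) \left(-7\right) = 28$)
$N = 5$
$R \left(\left(-3 + N \left(-2\right)\right) - 18\right) = 28 \left(\left(-3 + 5 \left(-2\right)\right) - 18\right) = 28 \left(\left(-3 - 10\right) - 18\right) = 28 \left(-13 - 18\right) = 28 \left(-31\right) = -868$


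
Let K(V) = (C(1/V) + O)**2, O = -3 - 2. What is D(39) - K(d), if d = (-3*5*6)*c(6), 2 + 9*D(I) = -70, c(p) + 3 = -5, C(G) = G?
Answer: -17100001/518400 ≈ -32.986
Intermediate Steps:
O = -5
c(p) = -8 (c(p) = -3 - 5 = -8)
D(I) = -8 (D(I) = -2/9 + (1/9)*(-70) = -2/9 - 70/9 = -8)
d = 720 (d = (-3*5*6)*(-8) = -15*6*(-8) = -90*(-8) = 720)
K(V) = (-5 + 1/V)**2 (K(V) = (1/V - 5)**2 = (-5 + 1/V)**2)
D(39) - K(d) = -8 - (-1 + 5*720)**2/720**2 = -8 - (-1 + 3600)**2/518400 = -8 - 3599**2/518400 = -8 - 12952801/518400 = -17100001/518400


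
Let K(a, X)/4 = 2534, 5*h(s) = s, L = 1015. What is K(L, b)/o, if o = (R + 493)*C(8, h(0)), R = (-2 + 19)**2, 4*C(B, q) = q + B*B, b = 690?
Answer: 1267/1564 ≈ 0.81010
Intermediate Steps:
h(s) = s/5
K(a, X) = 10136 (K(a, X) = 4*2534 = 10136)
C(B, q) = q/4 + B**2/4 (C(B, q) = (q + B*B)/4 = (q + B**2)/4 = q/4 + B**2/4)
R = 289 (R = 17**2 = 289)
o = 12512 (o = (289 + 493)*(((1/5)*0)/4 + (1/4)*8**2) = 782*((1/4)*0 + (1/4)*64) = 782*(0 + 16) = 782*16 = 12512)
K(L, b)/o = 10136/12512 = 10136*(1/12512) = 1267/1564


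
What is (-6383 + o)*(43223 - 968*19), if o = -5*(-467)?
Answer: -100515888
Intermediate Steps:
o = 2335
(-6383 + o)*(43223 - 968*19) = (-6383 + 2335)*(43223 - 968*19) = -4048*(43223 - 18392) = -4048*24831 = -100515888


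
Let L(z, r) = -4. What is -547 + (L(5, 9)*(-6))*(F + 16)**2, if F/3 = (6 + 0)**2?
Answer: 368477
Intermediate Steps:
F = 108 (F = 3*(6 + 0)**2 = 3*6**2 = 3*36 = 108)
-547 + (L(5, 9)*(-6))*(F + 16)**2 = -547 + (-4*(-6))*(108 + 16)**2 = -547 + 24*124**2 = -547 + 24*15376 = -547 + 369024 = 368477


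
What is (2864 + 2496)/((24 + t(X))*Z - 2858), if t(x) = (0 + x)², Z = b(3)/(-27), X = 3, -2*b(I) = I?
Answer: -32160/17137 ≈ -1.8766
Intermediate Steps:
b(I) = -I/2
Z = 1/18 (Z = -½*3/(-27) = -3/2*(-1/27) = 1/18 ≈ 0.055556)
t(x) = x²
(2864 + 2496)/((24 + t(X))*Z - 2858) = (2864 + 2496)/((24 + 3²)*(1/18) - 2858) = 5360/((24 + 9)*(1/18) - 2858) = 5360/(33*(1/18) - 2858) = 5360/(11/6 - 2858) = 5360/(-17137/6) = 5360*(-6/17137) = -32160/17137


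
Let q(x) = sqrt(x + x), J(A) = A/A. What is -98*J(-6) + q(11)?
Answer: -98 + sqrt(22) ≈ -93.310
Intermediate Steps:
J(A) = 1
q(x) = sqrt(2)*sqrt(x) (q(x) = sqrt(2*x) = sqrt(2)*sqrt(x))
-98*J(-6) + q(11) = -98*1 + sqrt(2)*sqrt(11) = -98 + sqrt(22)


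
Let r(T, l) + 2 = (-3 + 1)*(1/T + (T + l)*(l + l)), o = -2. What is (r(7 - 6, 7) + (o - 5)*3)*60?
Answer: -14940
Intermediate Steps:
r(T, l) = -2 - 2/T - 4*l*(T + l) (r(T, l) = -2 + (-3 + 1)*(1/T + (T + l)*(l + l)) = -2 - 2*(1/T + (T + l)*(2*l)) = -2 - 2*(1/T + 2*l*(T + l)) = -2 + (-2/T - 4*l*(T + l)) = -2 - 2/T - 4*l*(T + l))
(r(7 - 6, 7) + (o - 5)*3)*60 = ((-2 - 4*7² - 2/(7 - 6) - 4*(7 - 6)*7) + (-2 - 5)*3)*60 = ((-2 - 4*49 - 2/1 - 4*1*7) - 7*3)*60 = ((-2 - 196 - 2*1 - 28) - 21)*60 = ((-2 - 196 - 2 - 28) - 21)*60 = (-228 - 21)*60 = -249*60 = -14940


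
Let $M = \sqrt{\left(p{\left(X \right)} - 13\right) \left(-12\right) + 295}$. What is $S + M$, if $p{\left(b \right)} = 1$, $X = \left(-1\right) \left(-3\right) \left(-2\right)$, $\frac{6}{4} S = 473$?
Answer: $\frac{946}{3} + \sqrt{439} \approx 336.29$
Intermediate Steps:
$S = \frac{946}{3}$ ($S = \frac{2}{3} \cdot 473 = \frac{946}{3} \approx 315.33$)
$X = -6$ ($X = 3 \left(-2\right) = -6$)
$M = \sqrt{439}$ ($M = \sqrt{\left(1 - 13\right) \left(-12\right) + 295} = \sqrt{\left(-12\right) \left(-12\right) + 295} = \sqrt{144 + 295} = \sqrt{439} \approx 20.952$)
$S + M = \frac{946}{3} + \sqrt{439}$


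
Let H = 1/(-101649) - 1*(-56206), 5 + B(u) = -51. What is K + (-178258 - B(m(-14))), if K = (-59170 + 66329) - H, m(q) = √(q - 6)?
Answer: -23099633600/101649 ≈ -2.2725e+5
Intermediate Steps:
m(q) = √(-6 + q)
B(u) = -56 (B(u) = -5 - 51 = -56)
H = 5713283693/101649 (H = -1/101649 + 56206 = 5713283693/101649 ≈ 56206.)
K = -4985578502/101649 (K = (-59170 + 66329) - 1*5713283693/101649 = 7159 - 5713283693/101649 = -4985578502/101649 ≈ -49047.)
K + (-178258 - B(m(-14))) = -4985578502/101649 + (-178258 - 1*(-56)) = -4985578502/101649 + (-178258 + 56) = -4985578502/101649 - 178202 = -23099633600/101649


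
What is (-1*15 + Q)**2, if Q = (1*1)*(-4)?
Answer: 361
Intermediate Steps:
Q = -4 (Q = 1*(-4) = -4)
(-1*15 + Q)**2 = (-1*15 - 4)**2 = (-15 - 4)**2 = (-19)**2 = 361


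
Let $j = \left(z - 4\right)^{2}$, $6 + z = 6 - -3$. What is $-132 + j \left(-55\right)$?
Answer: $-187$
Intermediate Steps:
$z = 3$ ($z = -6 + \left(6 - -3\right) = -6 + \left(6 + 3\right) = -6 + 9 = 3$)
$j = 1$ ($j = \left(3 - 4\right)^{2} = \left(-1\right)^{2} = 1$)
$-132 + j \left(-55\right) = -132 + 1 \left(-55\right) = -132 - 55 = -187$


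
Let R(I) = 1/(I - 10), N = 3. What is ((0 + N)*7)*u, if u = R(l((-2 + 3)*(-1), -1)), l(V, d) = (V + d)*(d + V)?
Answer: -7/2 ≈ -3.5000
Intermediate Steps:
l(V, d) = (V + d)² (l(V, d) = (V + d)*(V + d) = (V + d)²)
R(I) = 1/(-10 + I)
u = -⅙ (u = 1/(-10 + ((-2 + 3)*(-1) - 1)²) = 1/(-10 + (1*(-1) - 1)²) = 1/(-10 + (-1 - 1)²) = 1/(-10 + (-2)²) = 1/(-10 + 4) = 1/(-6) = -⅙ ≈ -0.16667)
((0 + N)*7)*u = ((0 + 3)*7)*(-⅙) = (3*7)*(-⅙) = 21*(-⅙) = -7/2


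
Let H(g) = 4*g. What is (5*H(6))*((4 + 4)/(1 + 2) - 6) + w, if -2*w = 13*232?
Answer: -1908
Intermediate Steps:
w = -1508 (w = -13*232/2 = -½*3016 = -1508)
(5*H(6))*((4 + 4)/(1 + 2) - 6) + w = (5*(4*6))*((4 + 4)/(1 + 2) - 6) - 1508 = (5*24)*(8/3 - 6) - 1508 = 120*(8*(⅓) - 6) - 1508 = 120*(8/3 - 6) - 1508 = 120*(-10/3) - 1508 = -400 - 1508 = -1908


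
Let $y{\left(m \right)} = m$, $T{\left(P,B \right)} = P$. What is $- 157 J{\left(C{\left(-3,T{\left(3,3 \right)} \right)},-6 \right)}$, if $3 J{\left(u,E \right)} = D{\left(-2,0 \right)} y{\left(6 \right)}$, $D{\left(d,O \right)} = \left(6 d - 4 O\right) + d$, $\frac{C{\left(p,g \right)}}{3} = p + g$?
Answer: $4396$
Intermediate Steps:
$C{\left(p,g \right)} = 3 g + 3 p$ ($C{\left(p,g \right)} = 3 \left(p + g\right) = 3 \left(g + p\right) = 3 g + 3 p$)
$D{\left(d,O \right)} = - 4 O + 7 d$ ($D{\left(d,O \right)} = \left(- 4 O + 6 d\right) + d = - 4 O + 7 d$)
$J{\left(u,E \right)} = -28$ ($J{\left(u,E \right)} = \frac{\left(\left(-4\right) 0 + 7 \left(-2\right)\right) 6}{3} = \frac{\left(0 - 14\right) 6}{3} = \frac{\left(-14\right) 6}{3} = \frac{1}{3} \left(-84\right) = -28$)
$- 157 J{\left(C{\left(-3,T{\left(3,3 \right)} \right)},-6 \right)} = \left(-157\right) \left(-28\right) = 4396$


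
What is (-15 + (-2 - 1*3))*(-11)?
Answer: 220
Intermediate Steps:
(-15 + (-2 - 1*3))*(-11) = (-15 + (-2 - 3))*(-11) = (-15 - 5)*(-11) = -20*(-11) = 220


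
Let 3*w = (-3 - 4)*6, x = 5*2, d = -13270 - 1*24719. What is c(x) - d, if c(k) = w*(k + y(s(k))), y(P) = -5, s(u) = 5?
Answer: 37919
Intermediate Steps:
d = -37989 (d = -13270 - 24719 = -37989)
x = 10
w = -14 (w = ((-3 - 4)*6)/3 = (-7*6)/3 = (⅓)*(-42) = -14)
c(k) = 70 - 14*k (c(k) = -14*(k - 5) = -14*(-5 + k) = 70 - 14*k)
c(x) - d = (70 - 14*10) - 1*(-37989) = (70 - 140) + 37989 = -70 + 37989 = 37919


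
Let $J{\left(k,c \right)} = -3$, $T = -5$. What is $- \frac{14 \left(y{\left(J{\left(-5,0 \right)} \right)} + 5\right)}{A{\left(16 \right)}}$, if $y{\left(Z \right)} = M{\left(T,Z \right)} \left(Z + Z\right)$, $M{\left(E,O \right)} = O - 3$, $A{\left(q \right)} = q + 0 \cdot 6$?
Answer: $- \frac{287}{8} \approx -35.875$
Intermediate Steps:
$A{\left(q \right)} = q$ ($A{\left(q \right)} = q + 0 = q$)
$M{\left(E,O \right)} = -3 + O$
$y{\left(Z \right)} = 2 Z \left(-3 + Z\right)$ ($y{\left(Z \right)} = \left(-3 + Z\right) \left(Z + Z\right) = \left(-3 + Z\right) 2 Z = 2 Z \left(-3 + Z\right)$)
$- \frac{14 \left(y{\left(J{\left(-5,0 \right)} \right)} + 5\right)}{A{\left(16 \right)}} = - \frac{14 \left(2 \left(-3\right) \left(-3 - 3\right) + 5\right)}{16} = - \frac{14 \left(2 \left(-3\right) \left(-6\right) + 5\right)}{16} = - \frac{14 \left(36 + 5\right)}{16} = - \frac{14 \cdot 41}{16} = - \frac{574}{16} = \left(-1\right) \frac{287}{8} = - \frac{287}{8}$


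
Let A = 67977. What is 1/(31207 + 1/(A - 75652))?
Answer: 7675/239513724 ≈ 3.2044e-5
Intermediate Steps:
1/(31207 + 1/(A - 75652)) = 1/(31207 + 1/(67977 - 75652)) = 1/(31207 + 1/(-7675)) = 1/(31207 - 1/7675) = 1/(239513724/7675) = 7675/239513724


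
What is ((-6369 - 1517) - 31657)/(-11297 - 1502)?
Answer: 39543/12799 ≈ 3.0895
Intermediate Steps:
((-6369 - 1517) - 31657)/(-11297 - 1502) = (-7886 - 31657)/(-12799) = -39543*(-1/12799) = 39543/12799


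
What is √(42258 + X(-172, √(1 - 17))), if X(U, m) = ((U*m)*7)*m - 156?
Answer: √61366 ≈ 247.72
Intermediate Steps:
X(U, m) = -156 + 7*U*m² (X(U, m) = (7*U*m)*m - 156 = 7*U*m² - 156 = -156 + 7*U*m²)
√(42258 + X(-172, √(1 - 17))) = √(42258 + (-156 + 7*(-172)*(√(1 - 17))²)) = √(42258 + (-156 + 7*(-172)*(√(-16))²)) = √(42258 + (-156 + 7*(-172)*(4*I)²)) = √(42258 + (-156 + 7*(-172)*(-16))) = √(42258 + (-156 + 19264)) = √(42258 + 19108) = √61366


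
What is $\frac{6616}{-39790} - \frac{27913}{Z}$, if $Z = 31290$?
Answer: $- \frac{131767291}{124502910} \approx -1.0583$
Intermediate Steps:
$\frac{6616}{-39790} - \frac{27913}{Z} = \frac{6616}{-39790} - \frac{27913}{31290} = 6616 \left(- \frac{1}{39790}\right) - \frac{27913}{31290} = - \frac{3308}{19895} - \frac{27913}{31290} = - \frac{131767291}{124502910}$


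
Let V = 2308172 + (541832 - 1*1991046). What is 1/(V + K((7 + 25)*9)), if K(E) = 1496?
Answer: 1/860454 ≈ 1.1622e-6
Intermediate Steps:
V = 858958 (V = 2308172 + (541832 - 1991046) = 2308172 - 1449214 = 858958)
1/(V + K((7 + 25)*9)) = 1/(858958 + 1496) = 1/860454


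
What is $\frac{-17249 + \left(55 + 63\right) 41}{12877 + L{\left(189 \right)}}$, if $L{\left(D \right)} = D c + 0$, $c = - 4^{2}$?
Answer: $- \frac{12411}{9853} \approx -1.2596$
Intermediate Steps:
$c = -16$ ($c = \left(-1\right) 16 = -16$)
$L{\left(D \right)} = - 16 D$ ($L{\left(D \right)} = D \left(-16\right) + 0 = - 16 D + 0 = - 16 D$)
$\frac{-17249 + \left(55 + 63\right) 41}{12877 + L{\left(189 \right)}} = \frac{-17249 + \left(55 + 63\right) 41}{12877 - 3024} = \frac{-17249 + 118 \cdot 41}{12877 - 3024} = \frac{-17249 + 4838}{9853} = \left(-12411\right) \frac{1}{9853} = - \frac{12411}{9853}$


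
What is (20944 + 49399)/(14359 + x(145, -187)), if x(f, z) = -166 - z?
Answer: 70343/14380 ≈ 4.8917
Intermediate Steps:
(20944 + 49399)/(14359 + x(145, -187)) = (20944 + 49399)/(14359 + (-166 - 1*(-187))) = 70343/(14359 + (-166 + 187)) = 70343/(14359 + 21) = 70343/14380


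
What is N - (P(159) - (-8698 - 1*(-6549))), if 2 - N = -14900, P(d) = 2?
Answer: 12751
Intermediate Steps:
N = 14902 (N = 2 - 1*(-14900) = 2 + 14900 = 14902)
N - (P(159) - (-8698 - 1*(-6549))) = 14902 - (2 - (-8698 - 1*(-6549))) = 14902 - (2 - (-8698 + 6549)) = 14902 - (2 - 1*(-2149)) = 14902 - (2 + 2149) = 14902 - 1*2151 = 14902 - 2151 = 12751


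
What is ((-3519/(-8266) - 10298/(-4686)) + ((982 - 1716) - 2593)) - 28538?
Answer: -617086232219/19367238 ≈ -31862.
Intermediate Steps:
((-3519/(-8266) - 10298/(-4686)) + ((982 - 1716) - 2593)) - 28538 = ((-3519*(-1/8266) - 10298*(-1/4686)) + (-734 - 2593)) - 28538 = ((3519/8266 + 5149/2343) - 3327) - 28538 = (50806651/19367238 - 3327) - 28538 = -64383994175/19367238 - 28538 = -617086232219/19367238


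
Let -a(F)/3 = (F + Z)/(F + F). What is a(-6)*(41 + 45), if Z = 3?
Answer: -129/2 ≈ -64.500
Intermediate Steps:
a(F) = -3*(3 + F)/(2*F) (a(F) = -3*(F + 3)/(F + F) = -3*(3 + F)/(2*F))
a(-6)*(41 + 45) = ((3/2)*(-3 - 1*(-6))/(-6))*(41 + 45) = ((3/2)*(-⅙)*(-3 + 6))*86 = ((3/2)*(-⅙)*3)*86 = -¾*86 = -129/2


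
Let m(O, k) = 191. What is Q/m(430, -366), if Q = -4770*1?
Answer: -4770/191 ≈ -24.974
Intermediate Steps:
Q = -4770
Q/m(430, -366) = -4770/191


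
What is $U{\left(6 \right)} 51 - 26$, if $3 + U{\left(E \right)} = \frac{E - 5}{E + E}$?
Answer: $- \frac{699}{4} \approx -174.75$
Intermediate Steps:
$U{\left(E \right)} = -3 + \frac{-5 + E}{2 E}$ ($U{\left(E \right)} = -3 + \frac{E - 5}{E + E} = -3 + \frac{-5 + E}{2 E}$)
$U{\left(6 \right)} 51 - 26 = \frac{5 \left(-1 - 6\right)}{2 \cdot 6} \cdot 51 - 26 = \frac{5}{2} \cdot \frac{1}{6} \left(-1 - 6\right) 51 - 26 = \frac{5}{2} \cdot \frac{1}{6} \left(-7\right) 51 - 26 = \left(- \frac{35}{12}\right) 51 - 26 = - \frac{595}{4} - 26 = - \frac{699}{4}$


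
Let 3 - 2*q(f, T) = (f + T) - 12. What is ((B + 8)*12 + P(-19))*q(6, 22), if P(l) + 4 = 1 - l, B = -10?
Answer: 52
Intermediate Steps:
q(f, T) = 15/2 - T/2 - f/2 (q(f, T) = 3/2 - ((f + T) - 12)/2 = 3/2 - ((T + f) - 12)/2 = 3/2 - (-12 + T + f)/2 = 3/2 + (6 - T/2 - f/2) = 15/2 - T/2 - f/2)
P(l) = -3 - l (P(l) = -4 + (1 - l) = -3 - l)
((B + 8)*12 + P(-19))*q(6, 22) = ((-10 + 8)*12 + (-3 - 1*(-19)))*(15/2 - ½*22 - ½*6) = (-2*12 + (-3 + 19))*(15/2 - 11 - 3) = (-24 + 16)*(-13/2) = -8*(-13/2) = 52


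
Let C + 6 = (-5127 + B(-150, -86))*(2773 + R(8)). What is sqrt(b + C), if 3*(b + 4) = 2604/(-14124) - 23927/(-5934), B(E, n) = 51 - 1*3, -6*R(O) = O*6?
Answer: I*sqrt(685048985806638797674)/6984318 ≈ 3747.5*I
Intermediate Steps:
R(O) = -O (R(O) = -O*6/6 = -O)
B(E, n) = 48 (B(E, n) = 51 - 3 = 48)
b = -56937415/20952954 (b = -4 + (2604/(-14124) - 23927/(-5934))/3 = -4 + (2604*(-1/14124) - 23927*(-1/5934))/3 = -4 + (-217/1177 + 23927/5934)/3 = -4 + (1/3)*(26874401/6984318) = -4 + 26874401/20952954 = -56937415/20952954 ≈ -2.7174)
C = -14043441 (C = -6 + (-5127 + 48)*(2773 - 1*8) = -6 - 5079*(2773 - 8) = -6 - 5079*2765 = -6 - 14043435 = -14043441)
sqrt(b + C) = sqrt(-56937415/20952954 - 14043441) = sqrt(-294251630212129/20952954) = I*sqrt(685048985806638797674)/6984318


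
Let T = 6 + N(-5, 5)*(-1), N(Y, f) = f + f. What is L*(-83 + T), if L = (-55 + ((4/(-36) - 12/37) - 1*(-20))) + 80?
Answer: -430360/111 ≈ -3877.1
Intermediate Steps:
N(Y, f) = 2*f
T = -4 (T = 6 + (2*5)*(-1) = 6 + 10*(-1) = 6 - 10 = -4)
L = 14840/333 (L = (-55 + ((4*(-1/36) - 12*1/37) + 20)) + 80 = (-55 + ((-⅑ - 12/37) + 20)) + 80 = (-55 + (-145/333 + 20)) + 80 = (-55 + 6515/333) + 80 = -11800/333 + 80 = 14840/333 ≈ 44.565)
L*(-83 + T) = 14840*(-83 - 4)/333 = (14840/333)*(-87) = -430360/111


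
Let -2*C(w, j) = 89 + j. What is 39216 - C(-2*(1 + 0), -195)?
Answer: 39163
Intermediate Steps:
C(w, j) = -89/2 - j/2 (C(w, j) = -(89 + j)/2 = -89/2 - j/2)
39216 - C(-2*(1 + 0), -195) = 39216 - (-89/2 - ½*(-195)) = 39216 - (-89/2 + 195/2) = 39216 - 1*53 = 39216 - 53 = 39163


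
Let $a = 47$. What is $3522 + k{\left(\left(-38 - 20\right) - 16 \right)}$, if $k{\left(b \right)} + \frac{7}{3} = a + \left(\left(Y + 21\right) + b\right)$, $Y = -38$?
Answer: $\frac{10427}{3} \approx 3475.7$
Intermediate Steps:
$k{\left(b \right)} = \frac{83}{3} + b$ ($k{\left(b \right)} = - \frac{7}{3} + \left(47 + \left(\left(-38 + 21\right) + b\right)\right) = - \frac{7}{3} + \left(47 + \left(-17 + b\right)\right) = - \frac{7}{3} + \left(30 + b\right) = \frac{83}{3} + b$)
$3522 + k{\left(\left(-38 - 20\right) - 16 \right)} = 3522 + \left(\frac{83}{3} - 74\right) = 3522 - \frac{139}{3} = \frac{10427}{3}$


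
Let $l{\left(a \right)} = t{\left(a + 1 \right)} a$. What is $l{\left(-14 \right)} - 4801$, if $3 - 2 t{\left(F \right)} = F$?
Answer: $-4913$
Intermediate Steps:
$t{\left(F \right)} = \frac{3}{2} - \frac{F}{2}$
$l{\left(a \right)} = a \left(1 - \frac{a}{2}\right)$ ($l{\left(a \right)} = \left(\frac{3}{2} - \frac{a + 1}{2}\right) a = \left(\frac{3}{2} - \frac{1 + a}{2}\right) a = \left(\frac{3}{2} - \left(\frac{1}{2} + \frac{a}{2}\right)\right) a = \left(1 - \frac{a}{2}\right) a = a \left(1 - \frac{a}{2}\right)$)
$l{\left(-14 \right)} - 4801 = \frac{1}{2} \left(-14\right) \left(2 - -14\right) - 4801 = \frac{1}{2} \left(-14\right) \left(2 + 14\right) - 4801 = \frac{1}{2} \left(-14\right) 16 - 4801 = -112 - 4801 = -4913$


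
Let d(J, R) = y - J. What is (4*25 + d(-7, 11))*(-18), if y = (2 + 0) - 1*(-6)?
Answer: -2070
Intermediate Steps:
y = 8 (y = 2 + 6 = 8)
d(J, R) = 8 - J
(4*25 + d(-7, 11))*(-18) = (4*25 + (8 - 1*(-7)))*(-18) = (100 + (8 + 7))*(-18) = (100 + 15)*(-18) = 115*(-18) = -2070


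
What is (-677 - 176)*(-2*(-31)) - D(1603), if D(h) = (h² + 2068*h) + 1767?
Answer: -5939266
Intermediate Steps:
D(h) = 1767 + h² + 2068*h
(-677 - 176)*(-2*(-31)) - D(1603) = (-677 - 176)*(-2*(-31)) - (1767 + 1603² + 2068*1603) = -853*62 - (1767 + 2569609 + 3315004) = -52886 - 1*5886380 = -52886 - 5886380 = -5939266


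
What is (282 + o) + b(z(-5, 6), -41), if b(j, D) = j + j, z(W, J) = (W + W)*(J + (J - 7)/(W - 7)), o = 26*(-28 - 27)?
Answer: -3809/3 ≈ -1269.7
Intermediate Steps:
o = -1430 (o = 26*(-55) = -1430)
z(W, J) = 2*W*(J + (-7 + J)/(-7 + W)) (z(W, J) = (2*W)*(J + (-7 + J)/(-7 + W)) = 2*W*(J + (-7 + J)/(-7 + W)))
b(j, D) = 2*j
(282 + o) + b(z(-5, 6), -41) = (282 - 1430) + 2*(2*(-5)*(-7 - 6*6 + 6*(-5))/(-7 - 5)) = -1148 + 2*(2*(-5)*(-7 - 36 - 30)/(-12)) = -1148 + 2*(2*(-5)*(-1/12)*(-73)) = -1148 + 2*(-365/6) = -1148 - 365/3 = -3809/3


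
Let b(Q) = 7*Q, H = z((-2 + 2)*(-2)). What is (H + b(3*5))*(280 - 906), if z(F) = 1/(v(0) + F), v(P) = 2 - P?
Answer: -66043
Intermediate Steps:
z(F) = 1/(2 + F) (z(F) = 1/((2 - 1*0) + F) = 1/((2 + 0) + F) = 1/(2 + F))
H = ½ (H = 1/(2 + (-2 + 2)*(-2)) = 1/(2 + 0*(-2)) = 1/(2 + 0) = 1/2 = ½ ≈ 0.50000)
(H + b(3*5))*(280 - 906) = (½ + 7*(3*5))*(280 - 906) = (½ + 7*15)*(-626) = (½ + 105)*(-626) = (211/2)*(-626) = -66043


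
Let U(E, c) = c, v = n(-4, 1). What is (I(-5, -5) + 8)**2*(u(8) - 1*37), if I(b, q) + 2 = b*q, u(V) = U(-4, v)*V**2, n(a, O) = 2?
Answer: 87451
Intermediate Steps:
v = 2
u(V) = 2*V**2
I(b, q) = -2 + b*q
(I(-5, -5) + 8)**2*(u(8) - 1*37) = ((-2 - 5*(-5)) + 8)**2*(2*8**2 - 1*37) = ((-2 + 25) + 8)**2*(2*64 - 37) = (23 + 8)**2*(128 - 37) = 31**2*91 = 961*91 = 87451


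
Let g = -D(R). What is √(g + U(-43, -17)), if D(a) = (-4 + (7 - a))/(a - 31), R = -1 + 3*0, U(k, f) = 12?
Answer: √194/4 ≈ 3.4821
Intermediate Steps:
R = -1 (R = -1 + 0 = -1)
D(a) = (3 - a)/(-31 + a)
g = ⅛ (g = -(3 - 1*(-1))/(-31 - 1) = -(3 + 1)/(-32) = -(-1)*4/32 = -1*(-⅛) = ⅛ ≈ 0.12500)
√(g + U(-43, -17)) = √(⅛ + 12) = √(97/8) = √194/4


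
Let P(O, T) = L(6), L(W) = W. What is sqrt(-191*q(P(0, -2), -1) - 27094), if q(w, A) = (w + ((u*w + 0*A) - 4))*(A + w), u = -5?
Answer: I*sqrt(354) ≈ 18.815*I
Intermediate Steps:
P(O, T) = 6
q(w, A) = (-4 - 4*w)*(A + w) (q(w, A) = (w + ((-5*w + 0*A) - 4))*(A + w) = (w + ((-5*w + 0) - 4))*(A + w) = (w + (-5*w - 4))*(A + w) = (w + (-4 - 5*w))*(A + w) = (-4 - 4*w)*(A + w))
sqrt(-191*q(P(0, -2), -1) - 27094) = sqrt(-191*(-4*(-1) - 4*6 - 4*6**2 - 4*(-1)*6) - 27094) = sqrt(-191*(4 - 24 - 4*36 + 24) - 27094) = sqrt(-191*(4 - 24 - 144 + 24) - 27094) = sqrt(-191*(-140) - 27094) = sqrt(26740 - 27094) = sqrt(-354) = I*sqrt(354)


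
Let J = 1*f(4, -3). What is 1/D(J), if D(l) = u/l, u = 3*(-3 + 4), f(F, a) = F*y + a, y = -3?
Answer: -5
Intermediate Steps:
f(F, a) = a - 3*F (f(F, a) = F*(-3) + a = -3*F + a = a - 3*F)
J = -15 (J = 1*(-3 - 3*4) = 1*(-3 - 12) = 1*(-15) = -15)
u = 3 (u = 3*1 = 3)
D(l) = 3/l
1/D(J) = 1/(3/(-15)) = 1/(3*(-1/15)) = 1/(-⅕) = -5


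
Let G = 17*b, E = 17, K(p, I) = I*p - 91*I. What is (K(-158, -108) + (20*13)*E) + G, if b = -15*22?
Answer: 25702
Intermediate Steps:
b = -330
K(p, I) = -91*I + I*p
G = -5610 (G = 17*(-330) = -5610)
(K(-158, -108) + (20*13)*E) + G = (-108*(-91 - 158) + (20*13)*17) - 5610 = (-108*(-249) + 260*17) - 5610 = (26892 + 4420) - 5610 = 31312 - 5610 = 25702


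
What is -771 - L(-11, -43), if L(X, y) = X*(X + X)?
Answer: -1013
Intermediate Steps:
L(X, y) = 2*X² (L(X, y) = X*(2*X) = 2*X²)
-771 - L(-11, -43) = -771 - 2*(-11)² = -771 - 2*121 = -771 - 1*242 = -771 - 242 = -1013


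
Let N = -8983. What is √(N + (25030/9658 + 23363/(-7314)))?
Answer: I*√11206625458589755590/35319306 ≈ 94.782*I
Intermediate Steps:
√(N + (25030/9658 + 23363/(-7314))) = √(-8983 + (25030/9658 + 23363/(-7314))) = √(-8983 + (25030*(1/9658) + 23363*(-1/7314))) = √(-8983 + (12515/4829 - 23363/7314)) = √(-8983 - 21285217/35319306) = √(-317294611015/35319306) = I*√11206625458589755590/35319306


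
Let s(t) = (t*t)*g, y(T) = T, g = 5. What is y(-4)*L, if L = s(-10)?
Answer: -2000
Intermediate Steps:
s(t) = 5*t² (s(t) = (t*t)*5 = t²*5 = 5*t²)
L = 500 (L = 5*(-10)² = 5*100 = 500)
y(-4)*L = -4*500 = -2000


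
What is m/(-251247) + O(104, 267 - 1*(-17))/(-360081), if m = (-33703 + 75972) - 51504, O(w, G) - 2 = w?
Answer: 1099571951/30156423669 ≈ 0.036462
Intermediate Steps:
O(w, G) = 2 + w
m = -9235 (m = 42269 - 51504 = -9235)
m/(-251247) + O(104, 267 - 1*(-17))/(-360081) = -9235/(-251247) + (2 + 104)/(-360081) = -9235*(-1/251247) + 106*(-1/360081) = 9235/251247 - 106/360081 = 1099571951/30156423669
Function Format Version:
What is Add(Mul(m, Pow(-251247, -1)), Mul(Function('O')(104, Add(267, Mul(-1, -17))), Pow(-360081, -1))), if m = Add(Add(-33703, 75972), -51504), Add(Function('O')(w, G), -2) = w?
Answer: Rational(1099571951, 30156423669) ≈ 0.036462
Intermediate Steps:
Function('O')(w, G) = Add(2, w)
m = -9235 (m = Add(42269, -51504) = -9235)
Add(Mul(m, Pow(-251247, -1)), Mul(Function('O')(104, Add(267, Mul(-1, -17))), Pow(-360081, -1))) = Add(Mul(-9235, Pow(-251247, -1)), Mul(Add(2, 104), Pow(-360081, -1))) = Add(Mul(-9235, Rational(-1, 251247)), Mul(106, Rational(-1, 360081))) = Add(Rational(9235, 251247), Rational(-106, 360081)) = Rational(1099571951, 30156423669)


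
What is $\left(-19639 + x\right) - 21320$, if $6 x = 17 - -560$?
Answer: $- \frac{245177}{6} \approx -40863.0$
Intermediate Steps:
$x = \frac{577}{6}$ ($x = \frac{17 - -560}{6} = \frac{17 + 560}{6} = \frac{1}{6} \cdot 577 = \frac{577}{6} \approx 96.167$)
$\left(-19639 + x\right) - 21320 = \left(-19639 + \frac{577}{6}\right) - 21320 = - \frac{117257}{6} - 21320 = - \frac{245177}{6}$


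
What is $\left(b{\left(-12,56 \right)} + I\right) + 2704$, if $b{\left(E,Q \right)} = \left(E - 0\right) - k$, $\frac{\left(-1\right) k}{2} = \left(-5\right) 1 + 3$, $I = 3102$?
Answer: $5790$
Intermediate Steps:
$k = 4$ ($k = - 2 \left(\left(-5\right) 1 + 3\right) = - 2 \left(-5 + 3\right) = \left(-2\right) \left(-2\right) = 4$)
$b{\left(E,Q \right)} = -4 + E$ ($b{\left(E,Q \right)} = \left(E - 0\right) - 4 = \left(E + 0\right) - 4 = E - 4 = -4 + E$)
$\left(b{\left(-12,56 \right)} + I\right) + 2704 = \left(\left(-4 - 12\right) + 3102\right) + 2704 = \left(-16 + 3102\right) + 2704 = 3086 + 2704 = 5790$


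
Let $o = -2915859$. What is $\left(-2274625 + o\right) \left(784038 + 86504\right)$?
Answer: $-4518534322328$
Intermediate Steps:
$\left(-2274625 + o\right) \left(784038 + 86504\right) = \left(-2274625 - 2915859\right) \left(784038 + 86504\right) = \left(-5190484\right) 870542 = -4518534322328$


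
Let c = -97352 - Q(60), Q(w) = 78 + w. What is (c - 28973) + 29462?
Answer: -97001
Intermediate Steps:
c = -97490 (c = -97352 - (78 + 60) = -97352 - 1*138 = -97352 - 138 = -97490)
(c - 28973) + 29462 = (-97490 - 28973) + 29462 = -126463 + 29462 = -97001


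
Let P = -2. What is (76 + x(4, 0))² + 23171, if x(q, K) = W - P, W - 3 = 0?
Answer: 29732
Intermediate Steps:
W = 3 (W = 3 + 0 = 3)
x(q, K) = 5 (x(q, K) = 3 - 1*(-2) = 3 + 2 = 5)
(76 + x(4, 0))² + 23171 = (76 + 5)² + 23171 = 81² + 23171 = 6561 + 23171 = 29732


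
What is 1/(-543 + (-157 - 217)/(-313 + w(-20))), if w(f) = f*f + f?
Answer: -67/36755 ≈ -0.0018229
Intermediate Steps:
w(f) = f + f**2 (w(f) = f**2 + f = f + f**2)
1/(-543 + (-157 - 217)/(-313 + w(-20))) = 1/(-543 + (-157 - 217)/(-313 - 20*(1 - 20))) = 1/(-543 - 374/(-313 - 20*(-19))) = 1/(-543 - 374/(-313 + 380)) = 1/(-543 - 374/67) = 1/(-36755/67) = -67/36755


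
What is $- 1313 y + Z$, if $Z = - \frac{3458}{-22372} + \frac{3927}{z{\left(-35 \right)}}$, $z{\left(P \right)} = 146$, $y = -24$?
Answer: $\frac{1839578276}{58327} \approx 31539.0$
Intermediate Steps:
$Z = \frac{1577852}{58327}$ ($Z = - \frac{3458}{-22372} + \frac{3927}{146} = \left(-3458\right) \left(- \frac{1}{22372}\right) + 3927 \cdot \frac{1}{146} = \frac{247}{1598} + \frac{3927}{146} = \frac{1577852}{58327} \approx 27.052$)
$- 1313 y + Z = \left(-1313\right) \left(-24\right) + \frac{1577852}{58327} = 31512 + \frac{1577852}{58327} = \frac{1839578276}{58327}$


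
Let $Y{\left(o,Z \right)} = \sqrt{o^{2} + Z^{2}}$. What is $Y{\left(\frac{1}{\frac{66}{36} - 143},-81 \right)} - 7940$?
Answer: $-7940 + \frac{3 \sqrt{522991165}}{847} \approx -7859.0$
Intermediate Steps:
$Y{\left(o,Z \right)} = \sqrt{Z^{2} + o^{2}}$
$Y{\left(\frac{1}{\frac{66}{36} - 143},-81 \right)} - 7940 = \sqrt{\left(-81\right)^{2} + \left(\frac{1}{\frac{66}{36} - 143}\right)^{2}} - 7940 = \sqrt{6561 + \left(\frac{1}{66 \cdot \frac{1}{36} - 143}\right)^{2}} - 7940 = \sqrt{6561 + \left(\frac{1}{\frac{11}{6} - 143}\right)^{2}} - 7940 = \sqrt{6561 + \left(\frac{1}{- \frac{847}{6}}\right)^{2}} - 7940 = \sqrt{6561 + \left(- \frac{6}{847}\right)^{2}} - 7940 = \sqrt{6561 + \frac{36}{717409}} - 7940 = \sqrt{\frac{4706920485}{717409}} - 7940 = \frac{3 \sqrt{522991165}}{847} - 7940 = -7940 + \frac{3 \sqrt{522991165}}{847}$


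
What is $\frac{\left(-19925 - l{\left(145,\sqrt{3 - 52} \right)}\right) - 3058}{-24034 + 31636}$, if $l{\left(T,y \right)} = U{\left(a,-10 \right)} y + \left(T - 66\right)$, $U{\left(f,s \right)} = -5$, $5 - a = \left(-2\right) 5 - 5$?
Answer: $- \frac{11531}{3801} + \frac{5 i}{1086} \approx -3.0337 + 0.004604 i$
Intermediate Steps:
$a = 20$ ($a = 5 - \left(\left(-2\right) 5 - 5\right) = 5 - \left(-10 - 5\right) = 5 - -15 = 5 + 15 = 20$)
$l{\left(T,y \right)} = -66 + T - 5 y$ ($l{\left(T,y \right)} = - 5 y + \left(T - 66\right) = - 5 y + \left(-66 + T\right) = -66 + T - 5 y$)
$\frac{\left(-19925 - l{\left(145,\sqrt{3 - 52} \right)}\right) - 3058}{-24034 + 31636} = \frac{\left(-19925 - \left(-66 + 145 - 5 \sqrt{3 - 52}\right)\right) - 3058}{-24034 + 31636} = \frac{\left(-19925 - \left(-66 + 145 - 5 \sqrt{-49}\right)\right) - 3058}{7602} = \left(\left(-19925 - \left(-66 + 145 - 5 \cdot 7 i\right)\right) - 3058\right) \frac{1}{7602} = \left(\left(-19925 - \left(-66 + 145 - 35 i\right)\right) - 3058\right) \frac{1}{7602} = \left(\left(-19925 - \left(79 - 35 i\right)\right) - 3058\right) \frac{1}{7602} = \left(\left(-20004 + 35 i\right) - 3058\right) \frac{1}{7602} = \left(-23062 + 35 i\right) \frac{1}{7602} = - \frac{11531}{3801} + \frac{5 i}{1086}$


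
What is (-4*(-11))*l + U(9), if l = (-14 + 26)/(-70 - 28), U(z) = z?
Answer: 177/49 ≈ 3.6122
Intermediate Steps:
l = -6/49 (l = 12/(-98) = 12*(-1/98) = -6/49 ≈ -0.12245)
(-4*(-11))*l + U(9) = -4*(-11)*(-6/49) + 9 = 44*(-6/49) + 9 = -264/49 + 9 = 177/49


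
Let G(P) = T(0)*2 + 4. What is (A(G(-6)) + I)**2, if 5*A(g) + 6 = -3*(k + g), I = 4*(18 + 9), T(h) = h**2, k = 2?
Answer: 266256/25 ≈ 10650.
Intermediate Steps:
G(P) = 4 (G(P) = 0**2*2 + 4 = 0*2 + 4 = 0 + 4 = 4)
I = 108 (I = 4*27 = 108)
A(g) = -12/5 - 3*g/5 (A(g) = -6/5 + (-3*(2 + g))/5 = -6/5 + (-6 - 3*g)/5 = -6/5 + (-6/5 - 3*g/5) = -12/5 - 3*g/5)
(A(G(-6)) + I)**2 = ((-12/5 - 3/5*4) + 108)**2 = ((-12/5 - 12/5) + 108)**2 = (-24/5 + 108)**2 = (516/5)**2 = 266256/25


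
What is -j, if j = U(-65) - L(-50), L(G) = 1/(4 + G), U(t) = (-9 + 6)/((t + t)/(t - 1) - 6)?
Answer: -4687/6118 ≈ -0.76610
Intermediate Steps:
U(t) = -3/(-6 + 2*t/(-1 + t)) (U(t) = -3/((2*t)/(-1 + t) - 6) = -3/(2*t/(-1 + t) - 6) = -3/(-6 + 2*t/(-1 + t)))
j = 4687/6118 (j = 3*(-1 - 65)/(2*(-3 + 2*(-65))) - 1/(4 - 50) = (3/2)*(-66)/(-3 - 130) - 1/(-46) = (3/2)*(-66)/(-133) - 1*(-1/46) = (3/2)*(-1/133)*(-66) + 1/46 = 99/133 + 1/46 = 4687/6118 ≈ 0.76610)
-j = -1*4687/6118 = -4687/6118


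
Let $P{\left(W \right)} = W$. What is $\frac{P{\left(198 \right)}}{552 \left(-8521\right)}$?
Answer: $- \frac{33}{783932} \approx -4.2095 \cdot 10^{-5}$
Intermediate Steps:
$\frac{P{\left(198 \right)}}{552 \left(-8521\right)} = \frac{198}{552 \left(-8521\right)} = \frac{198}{-4703592} = 198 \left(- \frac{1}{4703592}\right) = - \frac{33}{783932}$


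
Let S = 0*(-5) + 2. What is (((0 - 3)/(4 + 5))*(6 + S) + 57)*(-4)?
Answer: -652/3 ≈ -217.33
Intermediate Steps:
S = 2 (S = 0 + 2 = 2)
(((0 - 3)/(4 + 5))*(6 + S) + 57)*(-4) = (((0 - 3)/(4 + 5))*(6 + 2) + 57)*(-4) = (-3/9*8 + 57)*(-4) = (-3*⅑*8 + 57)*(-4) = (-⅓*8 + 57)*(-4) = (-8/3 + 57)*(-4) = (163/3)*(-4) = -652/3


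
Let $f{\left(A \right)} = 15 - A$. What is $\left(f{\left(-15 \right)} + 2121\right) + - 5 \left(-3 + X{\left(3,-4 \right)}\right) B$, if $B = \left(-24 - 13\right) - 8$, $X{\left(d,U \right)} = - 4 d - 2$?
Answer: $-1674$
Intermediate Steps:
$X{\left(d,U \right)} = -2 - 4 d$
$B = -45$ ($B = -37 - 8 = -45$)
$\left(f{\left(-15 \right)} + 2121\right) + - 5 \left(-3 + X{\left(3,-4 \right)}\right) B = \left(\left(15 - -15\right) + 2121\right) + - 5 \left(-3 - 14\right) \left(-45\right) = \left(\left(15 + 15\right) + 2121\right) + - 5 \left(-3 - 14\right) \left(-45\right) = \left(30 + 2121\right) + - 5 \left(-3 - 14\right) \left(-45\right) = 2151 + \left(-5\right) \left(-17\right) \left(-45\right) = 2151 + 85 \left(-45\right) = 2151 - 3825 = -1674$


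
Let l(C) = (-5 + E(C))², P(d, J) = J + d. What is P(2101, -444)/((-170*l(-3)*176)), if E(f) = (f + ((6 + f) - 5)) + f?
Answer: -1657/5056480 ≈ -0.00032770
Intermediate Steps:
E(f) = 1 + 3*f (E(f) = (f + (1 + f)) + f = (1 + 2*f) + f = 1 + 3*f)
l(C) = (-4 + 3*C)² (l(C) = (-5 + (1 + 3*C))² = (-4 + 3*C)²)
P(2101, -444)/((-170*l(-3)*176)) = (-444 + 2101)/((-170*(-4 + 3*(-3))²*176)) = 1657/((-170*(-4 - 9)²*176)) = 1657/((-170*(-13)²*176)) = 1657/((-170*169*176)) = 1657/((-28730*176)) = 1657/(-5056480) = 1657*(-1/5056480) = -1657/5056480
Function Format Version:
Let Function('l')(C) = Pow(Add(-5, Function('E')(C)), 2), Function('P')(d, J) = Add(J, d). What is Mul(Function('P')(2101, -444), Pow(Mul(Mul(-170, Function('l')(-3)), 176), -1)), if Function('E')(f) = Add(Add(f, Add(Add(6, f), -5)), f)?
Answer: Rational(-1657, 5056480) ≈ -0.00032770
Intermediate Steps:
Function('E')(f) = Add(1, Mul(3, f)) (Function('E')(f) = Add(Add(f, Add(1, f)), f) = Add(Add(1, Mul(2, f)), f) = Add(1, Mul(3, f)))
Function('l')(C) = Pow(Add(-4, Mul(3, C)), 2) (Function('l')(C) = Pow(Add(-5, Add(1, Mul(3, C))), 2) = Pow(Add(-4, Mul(3, C)), 2))
Mul(Function('P')(2101, -444), Pow(Mul(Mul(-170, Function('l')(-3)), 176), -1)) = Mul(Add(-444, 2101), Pow(Mul(Mul(-170, Pow(Add(-4, Mul(3, -3)), 2)), 176), -1)) = Mul(1657, Pow(Mul(Mul(-170, Pow(Add(-4, -9), 2)), 176), -1)) = Mul(1657, Pow(Mul(Mul(-170, Pow(-13, 2)), 176), -1)) = Mul(1657, Pow(Mul(Mul(-170, 169), 176), -1)) = Mul(1657, Pow(Mul(-28730, 176), -1)) = Mul(1657, Pow(-5056480, -1)) = Mul(1657, Rational(-1, 5056480)) = Rational(-1657, 5056480)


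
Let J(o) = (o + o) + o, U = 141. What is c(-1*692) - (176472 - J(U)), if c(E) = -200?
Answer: -176249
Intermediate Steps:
J(o) = 3*o (J(o) = 2*o + o = 3*o)
c(-1*692) - (176472 - J(U)) = -200 - (176472 - 3*141) = -200 - (176472 - 1*423) = -200 - (176472 - 423) = -200 - 1*176049 = -200 - 176049 = -176249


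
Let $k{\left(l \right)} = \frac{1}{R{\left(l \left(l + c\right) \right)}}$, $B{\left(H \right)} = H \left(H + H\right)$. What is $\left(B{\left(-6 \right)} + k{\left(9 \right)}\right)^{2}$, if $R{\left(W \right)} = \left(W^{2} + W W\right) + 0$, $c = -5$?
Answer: $\frac{34828890625}{6718464} \approx 5184.1$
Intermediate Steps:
$B{\left(H \right)} = 2 H^{2}$ ($B{\left(H \right)} = H 2 H = 2 H^{2}$)
$R{\left(W \right)} = 2 W^{2}$ ($R{\left(W \right)} = \left(W^{2} + W^{2}\right) + 0 = 2 W^{2} + 0 = 2 W^{2}$)
$k{\left(l \right)} = \frac{1}{2 l^{2} \left(-5 + l\right)^{2}}$ ($k{\left(l \right)} = \frac{1}{2 \left(l \left(l - 5\right)\right)^{2}} = \frac{1}{2 \left(l \left(-5 + l\right)\right)^{2}} = \frac{1}{2 l^{2} \left(-5 + l\right)^{2}}$)
$\left(B{\left(-6 \right)} + k{\left(9 \right)}\right)^{2} = \left(2 \left(-6\right)^{2} + \frac{1}{2 \cdot 81 \left(-5 + 9\right)^{2}}\right)^{2} = \left(2 \cdot 36 + \frac{1}{2} \cdot \frac{1}{81} \cdot \frac{1}{16}\right)^{2} = \left(72 + \frac{1}{2} \cdot \frac{1}{81} \cdot \frac{1}{16}\right)^{2} = \left(72 + \frac{1}{2592}\right)^{2} = \left(\frac{186625}{2592}\right)^{2} = \frac{34828890625}{6718464}$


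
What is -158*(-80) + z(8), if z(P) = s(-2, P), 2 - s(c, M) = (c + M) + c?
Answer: 12638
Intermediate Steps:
s(c, M) = 2 - M - 2*c (s(c, M) = 2 - ((c + M) + c) = 2 - ((M + c) + c) = 2 - (M + 2*c) = 2 + (-M - 2*c) = 2 - M - 2*c)
z(P) = 6 - P (z(P) = 2 - P - 2*(-2) = 2 - P + 4 = 6 - P)
-158*(-80) + z(8) = -158*(-80) + (6 - 1*8) = 12640 + (6 - 8) = 12640 - 2 = 12638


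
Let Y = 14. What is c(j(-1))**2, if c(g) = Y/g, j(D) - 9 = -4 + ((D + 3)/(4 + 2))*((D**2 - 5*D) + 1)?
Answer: 441/121 ≈ 3.6446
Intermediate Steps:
j(D) = 5 + (1/2 + D/6)*(1 + D**2 - 5*D) (j(D) = 9 + (-4 + ((D + 3)/(4 + 2))*((D**2 - 5*D) + 1)) = 9 + (-4 + ((3 + D)/6)*(1 + D**2 - 5*D)) = 9 + (-4 + ((3 + D)*(1/6))*(1 + D**2 - 5*D)) = 9 + (-4 + (1/2 + D/6)*(1 + D**2 - 5*D)) = 5 + (1/2 + D/6)*(1 + D**2 - 5*D))
c(g) = 14/g
c(j(-1))**2 = (14/(11/2 - 7/3*(-1) - 1/3*(-1)**2 + (1/6)*(-1)**3))**2 = (14/(11/2 + 7/3 - 1/3*1 + (1/6)*(-1)))**2 = (14/(11/2 + 7/3 - 1/3 - 1/6))**2 = (14/(22/3))**2 = (14*(3/22))**2 = (21/11)**2 = 441/121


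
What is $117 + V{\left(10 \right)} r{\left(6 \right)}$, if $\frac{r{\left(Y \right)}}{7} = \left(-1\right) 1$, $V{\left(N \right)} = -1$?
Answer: $124$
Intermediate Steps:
$r{\left(Y \right)} = -7$ ($r{\left(Y \right)} = 7 \left(\left(-1\right) 1\right) = 7 \left(-1\right) = -7$)
$117 + V{\left(10 \right)} r{\left(6 \right)} = 117 - -7 = 117 + 7 = 124$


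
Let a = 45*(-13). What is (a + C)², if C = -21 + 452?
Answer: 23716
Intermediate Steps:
C = 431
a = -585
(a + C)² = (-585 + 431)² = (-154)² = 23716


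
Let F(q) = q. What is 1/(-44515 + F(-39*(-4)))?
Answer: -1/44359 ≈ -2.2543e-5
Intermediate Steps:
1/(-44515 + F(-39*(-4))) = 1/(-44515 - 39*(-4)) = 1/(-44515 + 156) = 1/(-44359) = -1/44359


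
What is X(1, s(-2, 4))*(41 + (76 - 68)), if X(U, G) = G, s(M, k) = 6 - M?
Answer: 392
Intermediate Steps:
X(1, s(-2, 4))*(41 + (76 - 68)) = (6 - 1*(-2))*(41 + (76 - 68)) = (6 + 2)*(41 + 8) = 8*49 = 392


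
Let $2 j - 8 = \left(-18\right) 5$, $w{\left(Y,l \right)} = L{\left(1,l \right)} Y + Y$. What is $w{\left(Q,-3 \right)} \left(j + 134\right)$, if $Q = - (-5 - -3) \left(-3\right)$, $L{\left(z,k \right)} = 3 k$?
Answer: $4464$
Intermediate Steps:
$Q = -6$ ($Q = - (-5 + 3) \left(-3\right) = \left(-1\right) \left(-2\right) \left(-3\right) = 2 \left(-3\right) = -6$)
$w{\left(Y,l \right)} = Y + 3 Y l$ ($w{\left(Y,l \right)} = 3 l Y + Y = 3 Y l + Y = Y + 3 Y l$)
$j = -41$ ($j = 4 + \frac{\left(-18\right) 5}{2} = 4 + \frac{1}{2} \left(-90\right) = 4 - 45 = -41$)
$w{\left(Q,-3 \right)} \left(j + 134\right) = - 6 \left(1 + 3 \left(-3\right)\right) \left(-41 + 134\right) = - 6 \left(1 - 9\right) 93 = \left(-6\right) \left(-8\right) 93 = 48 \cdot 93 = 4464$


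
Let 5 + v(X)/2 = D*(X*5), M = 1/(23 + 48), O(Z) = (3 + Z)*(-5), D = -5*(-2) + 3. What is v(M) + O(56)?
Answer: -21525/71 ≈ -303.17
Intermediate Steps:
D = 13 (D = 10 + 3 = 13)
O(Z) = -15 - 5*Z
M = 1/71 ≈ 0.014085
v(X) = -10 + 130*X (v(X) = -10 + 2*(13*(X*5)) = -10 + 2*(13*(5*X)) = -10 + 2*(65*X) = -10 + 130*X)
v(M) + O(56) = (-10 + 130*(1/71)) + (-15 - 5*56) = (-10 + 130/71) + (-15 - 280) = -580/71 - 295 = -21525/71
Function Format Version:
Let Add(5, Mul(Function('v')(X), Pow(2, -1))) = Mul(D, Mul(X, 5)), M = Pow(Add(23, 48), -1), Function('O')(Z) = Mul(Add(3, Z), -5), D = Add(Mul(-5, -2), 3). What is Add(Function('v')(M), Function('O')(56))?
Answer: Rational(-21525, 71) ≈ -303.17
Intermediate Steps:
D = 13 (D = Add(10, 3) = 13)
Function('O')(Z) = Add(-15, Mul(-5, Z))
M = Rational(1, 71) (M = Pow(71, -1) = Rational(1, 71) ≈ 0.014085)
Function('v')(X) = Add(-10, Mul(130, X)) (Function('v')(X) = Add(-10, Mul(2, Mul(13, Mul(X, 5)))) = Add(-10, Mul(2, Mul(13, Mul(5, X)))) = Add(-10, Mul(2, Mul(65, X))) = Add(-10, Mul(130, X)))
Add(Function('v')(M), Function('O')(56)) = Add(Add(-10, Mul(130, Rational(1, 71))), Add(-15, Mul(-5, 56))) = Add(Add(-10, Rational(130, 71)), Add(-15, -280)) = Add(Rational(-580, 71), -295) = Rational(-21525, 71)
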